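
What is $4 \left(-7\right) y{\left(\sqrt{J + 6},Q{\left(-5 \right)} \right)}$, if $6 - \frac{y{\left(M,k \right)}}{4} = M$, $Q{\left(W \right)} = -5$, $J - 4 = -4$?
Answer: $-672 + 112 \sqrt{6} \approx -397.66$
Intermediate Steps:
$J = 0$ ($J = 4 - 4 = 0$)
$y{\left(M,k \right)} = 24 - 4 M$
$4 \left(-7\right) y{\left(\sqrt{J + 6},Q{\left(-5 \right)} \right)} = 4 \left(-7\right) \left(24 - 4 \sqrt{0 + 6}\right) = - 28 \left(24 - 4 \sqrt{6}\right) = -672 + 112 \sqrt{6}$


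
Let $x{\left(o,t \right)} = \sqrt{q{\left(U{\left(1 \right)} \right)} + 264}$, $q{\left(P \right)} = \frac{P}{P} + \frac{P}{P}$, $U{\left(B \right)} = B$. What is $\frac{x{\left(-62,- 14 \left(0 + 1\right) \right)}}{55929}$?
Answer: $\frac{\sqrt{266}}{55929} \approx 0.00029161$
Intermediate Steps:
$q{\left(P \right)} = 2$ ($q{\left(P \right)} = 1 + 1 = 2$)
$x{\left(o,t \right)} = \sqrt{266}$ ($x{\left(o,t \right)} = \sqrt{2 + 264} = \sqrt{266}$)
$\frac{x{\left(-62,- 14 \left(0 + 1\right) \right)}}{55929} = \frac{\sqrt{266}}{55929}$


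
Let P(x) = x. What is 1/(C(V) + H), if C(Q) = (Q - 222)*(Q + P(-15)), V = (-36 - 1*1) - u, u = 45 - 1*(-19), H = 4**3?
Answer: 1/37532 ≈ 2.6644e-5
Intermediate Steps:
H = 64
u = 64 (u = 45 + 19 = 64)
V = -101 (V = (-36 - 1*1) - 1*64 = (-36 - 1) - 64 = -37 - 64 = -101)
C(Q) = (-222 + Q)*(-15 + Q) (C(Q) = (Q - 222)*(Q - 15) = (-222 + Q)*(-15 + Q))
1/(C(V) + H) = 1/((3330 + (-101)**2 - 237*(-101)) + 64) = 1/((3330 + 10201 + 23937) + 64) = 1/(37468 + 64) = 1/37532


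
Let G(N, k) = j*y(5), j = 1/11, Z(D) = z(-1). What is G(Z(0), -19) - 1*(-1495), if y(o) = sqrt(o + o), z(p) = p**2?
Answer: 1495 + sqrt(10)/11 ≈ 1495.3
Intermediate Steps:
Z(D) = 1 (Z(D) = (-1)**2 = 1)
y(o) = sqrt(2)*sqrt(o) (y(o) = sqrt(2*o) = sqrt(2)*sqrt(o))
j = 1/11 ≈ 0.090909
G(N, k) = sqrt(10)/11 (G(N, k) = (sqrt(2)*sqrt(5))/11 = sqrt(10)/11)
G(Z(0), -19) - 1*(-1495) = sqrt(10)/11 - 1*(-1495) = sqrt(10)/11 + 1495 = 1495 + sqrt(10)/11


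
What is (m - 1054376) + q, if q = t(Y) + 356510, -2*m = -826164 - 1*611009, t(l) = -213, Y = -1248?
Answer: 41015/2 ≈ 20508.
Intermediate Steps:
m = 1437173/2 (m = -(-826164 - 1*611009)/2 = -(-826164 - 611009)/2 = -½*(-1437173) = 1437173/2 ≈ 7.1859e+5)
q = 356297 (q = -213 + 356510 = 356297)
(m - 1054376) + q = (1437173/2 - 1054376) + 356297 = -671579/2 + 356297 = 41015/2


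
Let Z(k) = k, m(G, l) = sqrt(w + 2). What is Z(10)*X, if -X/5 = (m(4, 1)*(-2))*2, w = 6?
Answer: 400*sqrt(2) ≈ 565.69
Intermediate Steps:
m(G, l) = 2*sqrt(2) (m(G, l) = sqrt(6 + 2) = sqrt(8) = 2*sqrt(2))
X = 40*sqrt(2) (X = -5*(2*sqrt(2))*(-2)*2 = -5*(-4*sqrt(2))*2 = -(-40)*sqrt(2) = 40*sqrt(2) ≈ 56.569)
Z(10)*X = 10*(40*sqrt(2)) = 400*sqrt(2)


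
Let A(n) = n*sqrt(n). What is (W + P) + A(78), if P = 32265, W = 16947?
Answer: 49212 + 78*sqrt(78) ≈ 49901.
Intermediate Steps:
A(n) = n**(3/2)
(W + P) + A(78) = (16947 + 32265) + 78**(3/2) = 49212 + 78*sqrt(78)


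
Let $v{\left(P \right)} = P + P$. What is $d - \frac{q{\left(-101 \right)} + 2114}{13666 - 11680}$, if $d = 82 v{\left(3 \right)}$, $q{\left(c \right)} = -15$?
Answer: $\frac{975013}{1986} \approx 490.94$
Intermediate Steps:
$v{\left(P \right)} = 2 P$
$d = 492$ ($d = 82 \cdot 2 \cdot 3 = 82 \cdot 6 = 492$)
$d - \frac{q{\left(-101 \right)} + 2114}{13666 - 11680} = 492 - \frac{-15 + 2114}{13666 - 11680} = 492 - \frac{2099}{1986} = \frac{975013}{1986}$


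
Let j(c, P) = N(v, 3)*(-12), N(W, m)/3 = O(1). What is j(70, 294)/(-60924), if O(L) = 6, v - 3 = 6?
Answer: 18/5077 ≈ 0.0035454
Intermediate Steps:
v = 9 (v = 3 + 6 = 9)
N(W, m) = 18 (N(W, m) = 3*6 = 18)
j(c, P) = -216 (j(c, P) = 18*(-12) = -216)
j(70, 294)/(-60924) = -216/(-60924) = -216*(-1/60924) = 18/5077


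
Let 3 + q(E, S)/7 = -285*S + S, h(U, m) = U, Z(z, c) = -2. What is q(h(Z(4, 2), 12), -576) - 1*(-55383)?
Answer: 1200450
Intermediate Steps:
q(E, S) = -21 - 1988*S (q(E, S) = -21 + 7*(-285*S + S) = -21 + 7*(-284*S) = -21 - 1988*S)
q(h(Z(4, 2), 12), -576) - 1*(-55383) = (-21 - 1988*(-576)) - 1*(-55383) = (-21 + 1145088) + 55383 = 1145067 + 55383 = 1200450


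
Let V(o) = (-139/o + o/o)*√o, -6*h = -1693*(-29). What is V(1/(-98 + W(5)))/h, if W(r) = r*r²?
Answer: 7504*√3/147291 ≈ 0.088242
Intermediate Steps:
W(r) = r³
h = -49097/6 (h = -(-1693)*(-29)/6 = -⅙*49097 = -49097/6 ≈ -8182.8)
V(o) = √o*(1 - 139/o) (V(o) = (-139/o + 1)*√o = (1 - 139/o)*√o = √o*(1 - 139/o))
V(1/(-98 + W(5)))/h = ((-139 + 1/(-98 + 5³))/√(1/(-98 + 5³)))/(-49097/6) = ((-139 + 1/(-98 + 125))/√(1/(-98 + 125)))*(-6/49097) = ((-139 + 1/27)/√(1/27))*(-6/49097) = ((-139 + 1/27)/27^(-½))*(-6/49097) = ((3*√3)*(-3752/27))*(-6/49097) = -3752*√3/9*(-6/49097) = 7504*√3/147291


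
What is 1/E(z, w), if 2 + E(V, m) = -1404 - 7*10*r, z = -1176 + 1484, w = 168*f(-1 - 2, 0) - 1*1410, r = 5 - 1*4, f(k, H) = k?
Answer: -1/1476 ≈ -0.00067751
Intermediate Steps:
r = 1 (r = 5 - 4 = 1)
w = -1914 (w = 168*(-1 - 2) - 1*1410 = 168*(-3) - 1410 = -504 - 1410 = -1914)
z = 308
E(V, m) = -1476 (E(V, m) = -2 + (-1404 - 7*10) = -2 + (-1404 - 70) = -2 - 1474 = -1476)
1/E(z, w) = 1/(-1476) = -1/1476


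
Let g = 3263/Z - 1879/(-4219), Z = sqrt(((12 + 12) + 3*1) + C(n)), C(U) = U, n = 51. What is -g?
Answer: -1879/4219 - 251*sqrt(78)/6 ≈ -369.91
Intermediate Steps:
Z = sqrt(78) (Z = sqrt(((12 + 12) + 3*1) + 51) = sqrt((24 + 3) + 51) = sqrt(27 + 51) = sqrt(78) ≈ 8.8318)
g = 1879/4219 + 251*sqrt(78)/6 (g = 3263/(sqrt(78)) - 1879/(-4219) = 3263*(sqrt(78)/78) - 1879*(-1/4219) = 251*sqrt(78)/6 + 1879/4219 = 1879/4219 + 251*sqrt(78)/6 ≈ 369.91)
-g = -(1879/4219 + 251*sqrt(78)/6) = -1879/4219 - 251*sqrt(78)/6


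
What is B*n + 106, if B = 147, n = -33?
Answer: -4745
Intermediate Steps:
B*n + 106 = 147*(-33) + 106 = -4851 + 106 = -4745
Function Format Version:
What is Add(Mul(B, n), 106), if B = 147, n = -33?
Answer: -4745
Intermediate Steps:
Add(Mul(B, n), 106) = Add(Mul(147, -33), 106) = Add(-4851, 106) = -4745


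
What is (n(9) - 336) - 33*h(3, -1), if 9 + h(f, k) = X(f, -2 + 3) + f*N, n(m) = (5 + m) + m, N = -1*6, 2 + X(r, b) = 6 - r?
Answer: 545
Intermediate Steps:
X(r, b) = 4 - r (X(r, b) = -2 + (6 - r) = 4 - r)
N = -6
n(m) = 5 + 2*m
h(f, k) = -5 - 7*f (h(f, k) = -9 + ((4 - f) + f*(-6)) = -9 + ((4 - f) - 6*f) = -9 + (4 - 7*f) = -5 - 7*f)
(n(9) - 336) - 33*h(3, -1) = ((5 + 2*9) - 336) - 33*(-5 - 7*3) = ((5 + 18) - 336) - 33*(-5 - 21) = (23 - 336) - 33*(-26) = -313 + 858 = 545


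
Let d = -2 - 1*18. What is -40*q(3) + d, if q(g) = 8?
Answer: -340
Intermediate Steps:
d = -20 (d = -2 - 18 = -20)
-40*q(3) + d = -40*8 - 20 = -320 - 20 = -340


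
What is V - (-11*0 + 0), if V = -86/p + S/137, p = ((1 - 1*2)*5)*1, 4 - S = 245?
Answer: 10577/685 ≈ 15.441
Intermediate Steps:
S = -241 (S = 4 - 1*245 = 4 - 245 = -241)
p = -5 (p = ((1 - 2)*5)*1 = -1*5*1 = -5*1 = -5)
V = 10577/685 (V = -86/(-5) - 241/137 = -86*(-⅕) - 241*1/137 = 86/5 - 241/137 = 10577/685 ≈ 15.441)
V - (-11*0 + 0) = 10577/685 - (-11*0 + 0) = 10577/685 - (0 + 0) = 10577/685 - 1*0 = 10577/685 + 0 = 10577/685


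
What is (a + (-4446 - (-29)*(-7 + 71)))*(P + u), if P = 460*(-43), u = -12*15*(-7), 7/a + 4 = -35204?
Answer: 211101903005/4401 ≈ 4.7967e+7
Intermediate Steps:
a = -7/35208 (a = 7/(-4 - 35204) = 7/(-35208) = 7*(-1/35208) = -7/35208 ≈ -0.00019882)
u = 1260 (u = -180*(-7) = 1260)
P = -19780
(a + (-4446 - (-29)*(-7 + 71)))*(P + u) = (-7/35208 + (-4446 - (-29)*(-7 + 71)))*(-19780 + 1260) = (-7/35208 + (-4446 - (-29)*64))*(-18520) = (-7/35208 + (-4446 - 1*(-1856)))*(-18520) = (-7/35208 + (-4446 + 1856))*(-18520) = (-7/35208 - 2590)*(-18520) = -91188727/35208*(-18520) = 211101903005/4401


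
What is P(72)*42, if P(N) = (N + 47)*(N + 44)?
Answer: 579768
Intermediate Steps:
P(N) = (44 + N)*(47 + N) (P(N) = (47 + N)*(44 + N) = (44 + N)*(47 + N))
P(72)*42 = (2068 + 72² + 91*72)*42 = (2068 + 5184 + 6552)*42 = 13804*42 = 579768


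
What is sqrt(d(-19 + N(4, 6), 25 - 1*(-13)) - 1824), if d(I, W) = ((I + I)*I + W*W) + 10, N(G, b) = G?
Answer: 4*sqrt(5) ≈ 8.9443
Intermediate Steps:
d(I, W) = 10 + W**2 + 2*I**2 (d(I, W) = ((2*I)*I + W**2) + 10 = (2*I**2 + W**2) + 10 = (W**2 + 2*I**2) + 10 = 10 + W**2 + 2*I**2)
sqrt(d(-19 + N(4, 6), 25 - 1*(-13)) - 1824) = sqrt((10 + (25 - 1*(-13))**2 + 2*(-19 + 4)**2) - 1824) = sqrt((10 + (25 + 13)**2 + 2*(-15)**2) - 1824) = sqrt((10 + 38**2 + 2*225) - 1824) = sqrt((10 + 1444 + 450) - 1824) = sqrt(1904 - 1824) = sqrt(80) = 4*sqrt(5)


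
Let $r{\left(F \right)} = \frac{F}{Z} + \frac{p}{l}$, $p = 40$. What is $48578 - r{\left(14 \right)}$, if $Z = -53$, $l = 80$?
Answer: $\frac{5149243}{106} \approx 48578.0$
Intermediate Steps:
$r{\left(F \right)} = \frac{1}{2} - \frac{F}{53}$ ($r{\left(F \right)} = \frac{F}{-53} + \frac{40}{80} = F \left(- \frac{1}{53}\right) + 40 \cdot \frac{1}{80} = - \frac{F}{53} + \frac{1}{2} = \frac{1}{2} - \frac{F}{53}$)
$48578 - r{\left(14 \right)} = 48578 - \left(\frac{1}{2} - \frac{14}{53}\right) = 48578 - \frac{25}{106} = \frac{5149243}{106}$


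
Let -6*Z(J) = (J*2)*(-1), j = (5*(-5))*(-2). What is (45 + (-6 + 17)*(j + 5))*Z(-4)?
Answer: -2600/3 ≈ -866.67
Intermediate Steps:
j = 50 (j = -25*(-2) = 50)
Z(J) = J/3 (Z(J) = -J*2*(-1)/6 = -2*J*(-1)/6 = -(-1)*J/3 = J/3)
(45 + (-6 + 17)*(j + 5))*Z(-4) = (45 + (-6 + 17)*(50 + 5))*((1/3)*(-4)) = (45 + 11*55)*(-4/3) = (45 + 605)*(-4/3) = 650*(-4/3) = -2600/3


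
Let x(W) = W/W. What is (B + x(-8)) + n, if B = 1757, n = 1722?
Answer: 3480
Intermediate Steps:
x(W) = 1
(B + x(-8)) + n = (1757 + 1) + 1722 = 1758 + 1722 = 3480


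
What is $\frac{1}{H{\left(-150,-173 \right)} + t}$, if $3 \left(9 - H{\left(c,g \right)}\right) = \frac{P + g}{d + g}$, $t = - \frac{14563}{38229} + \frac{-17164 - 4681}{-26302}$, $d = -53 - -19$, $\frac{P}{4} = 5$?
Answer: $\frac{7708826878}{70946085387} \approx 0.10866$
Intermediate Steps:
$P = 20$ ($P = 4 \cdot 5 = 20$)
$d = -34$ ($d = -53 + 19 = -34$)
$t = \frac{452076479}{1005499158}$ ($t = \left(-14563\right) \frac{1}{38229} - - \frac{21845}{26302} = - \frac{14563}{38229} + \frac{21845}{26302} = \frac{452076479}{1005499158} \approx 0.4496$)
$H{\left(c,g \right)} = 9 - \frac{20 + g}{3 \left(-34 + g\right)}$ ($H{\left(c,g \right)} = 9 - \frac{\left(20 + g\right) \frac{1}{-34 + g}}{3} = 9 - \frac{\frac{1}{-34 + g} \left(20 + g\right)}{3} = 9 - \frac{20 + g}{3 \left(-34 + g\right)}$)
$\frac{1}{H{\left(-150,-173 \right)} + t} = \frac{1}{\frac{2 \left(-469 + 13 \left(-173\right)\right)}{3 \left(-34 - 173\right)} + \frac{452076479}{1005499158}} = \frac{1}{\frac{2 \left(-469 - 2249\right)}{3 \left(-207\right)} + \frac{452076479}{1005499158}} = \frac{1}{\frac{2}{3} \left(- \frac{1}{207}\right) \left(-2718\right) + \frac{452076479}{1005499158}} = \frac{1}{\frac{604}{69} + \frac{452076479}{1005499158}} = \frac{1}{\frac{70946085387}{7708826878}} = \frac{7708826878}{70946085387}$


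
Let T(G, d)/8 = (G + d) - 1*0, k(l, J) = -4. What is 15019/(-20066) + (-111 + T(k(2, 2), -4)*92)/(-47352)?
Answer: -295401877/475082616 ≈ -0.62179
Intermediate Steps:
T(G, d) = 8*G + 8*d (T(G, d) = 8*((G + d) - 1*0) = 8*((G + d) + 0) = 8*(G + d) = 8*G + 8*d)
15019/(-20066) + (-111 + T(k(2, 2), -4)*92)/(-47352) = 15019/(-20066) + (-111 + (8*(-4) + 8*(-4))*92)/(-47352) = 15019*(-1/20066) + (-111 + (-32 - 32)*92)*(-1/47352) = -15019/20066 + (-111 - 64*92)*(-1/47352) = -15019/20066 + (-111 - 5888)*(-1/47352) = -15019/20066 - 5999*(-1/47352) = -15019/20066 + 5999/47352 = -295401877/475082616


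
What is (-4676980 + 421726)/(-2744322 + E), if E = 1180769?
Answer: 4255254/1563553 ≈ 2.7215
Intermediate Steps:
(-4676980 + 421726)/(-2744322 + E) = (-4676980 + 421726)/(-2744322 + 1180769) = -4255254/(-1563553) = -4255254*(-1/1563553) = 4255254/1563553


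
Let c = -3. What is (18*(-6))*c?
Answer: 324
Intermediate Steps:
(18*(-6))*c = (18*(-6))*(-3) = -108*(-3) = 324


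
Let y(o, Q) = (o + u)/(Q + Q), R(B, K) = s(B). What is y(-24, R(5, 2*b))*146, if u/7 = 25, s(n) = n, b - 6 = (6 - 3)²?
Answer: 11023/5 ≈ 2204.6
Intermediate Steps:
b = 15 (b = 6 + (6 - 3)² = 6 + 3² = 6 + 9 = 15)
R(B, K) = B
u = 175 (u = 7*25 = 175)
y(o, Q) = (175 + o)/(2*Q) (y(o, Q) = (o + 175)/(Q + Q) = (175 + o)/((2*Q)) = (175 + o)*(1/(2*Q)) = (175 + o)/(2*Q))
y(-24, R(5, 2*b))*146 = ((½)*(175 - 24)/5)*146 = ((½)*(⅕)*151)*146 = (151/10)*146 = 11023/5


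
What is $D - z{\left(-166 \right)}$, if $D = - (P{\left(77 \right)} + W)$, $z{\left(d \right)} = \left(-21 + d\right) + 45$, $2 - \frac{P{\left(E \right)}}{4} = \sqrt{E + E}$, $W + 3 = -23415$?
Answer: $23552 + 4 \sqrt{154} \approx 23602.0$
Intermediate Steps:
$W = -23418$ ($W = -3 - 23415 = -23418$)
$P{\left(E \right)} = 8 - 4 \sqrt{2} \sqrt{E}$ ($P{\left(E \right)} = 8 - 4 \sqrt{E + E} = 8 - 4 \sqrt{2 E} = 8 - 4 \sqrt{2} \sqrt{E}$)
$z{\left(d \right)} = 24 + d$
$D = 23410 + 4 \sqrt{154}$ ($D = - (\left(8 - 4 \sqrt{2} \sqrt{77}\right) - 23418) = - (\left(8 - 4 \sqrt{154}\right) - 23418) = - (-23410 - 4 \sqrt{154}) = 23410 + 4 \sqrt{154} \approx 23460.0$)
$D - z{\left(-166 \right)} = \left(23410 + 4 \sqrt{154}\right) - \left(24 - 166\right) = \left(23410 + 4 \sqrt{154}\right) - -142 = \left(23410 + 4 \sqrt{154}\right) + 142 = 23552 + 4 \sqrt{154}$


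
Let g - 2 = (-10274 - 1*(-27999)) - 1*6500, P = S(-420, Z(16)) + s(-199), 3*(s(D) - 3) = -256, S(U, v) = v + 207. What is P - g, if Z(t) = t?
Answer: -33259/3 ≈ -11086.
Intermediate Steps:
S(U, v) = 207 + v
s(D) = -247/3 (s(D) = 3 + (1/3)*(-256) = 3 - 256/3 = -247/3)
P = 422/3 (P = (207 + 16) - 247/3 = 223 - 247/3 = 422/3 ≈ 140.67)
g = 11227 (g = 2 + ((-10274 - 1*(-27999)) - 1*6500) = 2 + ((-10274 + 27999) - 6500) = 2 + (17725 - 6500) = 2 + 11225 = 11227)
P - g = 422/3 - 1*11227 = 422/3 - 11227 = -33259/3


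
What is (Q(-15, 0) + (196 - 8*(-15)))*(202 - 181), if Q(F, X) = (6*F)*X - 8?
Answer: 6468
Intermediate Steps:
Q(F, X) = -8 + 6*F*X (Q(F, X) = 6*F*X - 8 = -8 + 6*F*X)
(Q(-15, 0) + (196 - 8*(-15)))*(202 - 181) = ((-8 + 6*(-15)*0) + (196 - 8*(-15)))*(202 - 181) = ((-8 + 0) + (196 - 1*(-120)))*21 = (-8 + (196 + 120))*21 = (-8 + 316)*21 = 308*21 = 6468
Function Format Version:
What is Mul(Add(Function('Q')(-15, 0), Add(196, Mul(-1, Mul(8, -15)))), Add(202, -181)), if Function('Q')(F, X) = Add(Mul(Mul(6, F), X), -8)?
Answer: 6468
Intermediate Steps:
Function('Q')(F, X) = Add(-8, Mul(6, F, X)) (Function('Q')(F, X) = Add(Mul(6, F, X), -8) = Add(-8, Mul(6, F, X)))
Mul(Add(Function('Q')(-15, 0), Add(196, Mul(-1, Mul(8, -15)))), Add(202, -181)) = Mul(Add(Add(-8, Mul(6, -15, 0)), Add(196, Mul(-1, Mul(8, -15)))), Add(202, -181)) = Mul(Add(Add(-8, 0), Add(196, Mul(-1, -120))), 21) = Mul(Add(-8, Add(196, 120)), 21) = Mul(Add(-8, 316), 21) = Mul(308, 21) = 6468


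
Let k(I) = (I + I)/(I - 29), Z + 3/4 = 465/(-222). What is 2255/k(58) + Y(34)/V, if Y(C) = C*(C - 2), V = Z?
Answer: 305259/1684 ≈ 181.27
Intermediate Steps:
Z = -421/148 (Z = -¾ + 465/(-222) = -¾ + 465*(-1/222) = -¾ - 155/74 = -421/148 ≈ -2.8446)
V = -421/148 ≈ -2.8446
k(I) = 2*I/(-29 + I) (k(I) = (2*I)/(-29 + I) = 2*I/(-29 + I))
Y(C) = C*(-2 + C)
2255/k(58) + Y(34)/V = 2255/((2*58/(-29 + 58))) + (34*(-2 + 34))/(-421/148) = 2255/((2*58/29)) + (34*32)*(-148/421) = 2255/((2*58*(1/29))) + 1088*(-148/421) = 2255/4 - 161024/421 = 305259/1684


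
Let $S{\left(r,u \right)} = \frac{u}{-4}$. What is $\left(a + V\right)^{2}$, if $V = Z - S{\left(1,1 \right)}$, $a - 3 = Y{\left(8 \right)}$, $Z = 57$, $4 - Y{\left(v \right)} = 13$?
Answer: $\frac{42025}{16} \approx 2626.6$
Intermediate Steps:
$Y{\left(v \right)} = -9$ ($Y{\left(v \right)} = 4 - 13 = -9$)
$S{\left(r,u \right)} = - \frac{u}{4}$ ($S{\left(r,u \right)} = u \left(- \frac{1}{4}\right) = - \frac{u}{4}$)
$a = -6$ ($a = 3 - 9 = -6$)
$V = \frac{229}{4}$ ($V = 57 - \left(- \frac{1}{4}\right) 1 = 57 - - \frac{1}{4} = 57 + \frac{1}{4} = \frac{229}{4} \approx 57.25$)
$\left(a + V\right)^{2} = \left(-6 + \frac{229}{4}\right)^{2} = \left(\frac{205}{4}\right)^{2} = \frac{42025}{16}$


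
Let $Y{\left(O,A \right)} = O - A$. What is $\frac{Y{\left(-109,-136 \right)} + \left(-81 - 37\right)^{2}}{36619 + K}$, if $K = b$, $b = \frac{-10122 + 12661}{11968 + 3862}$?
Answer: $\frac{220844330}{579681309} \approx 0.38098$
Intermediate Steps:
$b = \frac{2539}{15830} \approx 0.16039$
$K = \frac{2539}{15830} \approx 0.16039$
$\frac{Y{\left(-109,-136 \right)} + \left(-81 - 37\right)^{2}}{36619 + K} = \frac{\left(-109 - -136\right) + \left(-81 - 37\right)^{2}}{36619 + \frac{2539}{15830}} = \frac{\left(-109 + 136\right) + \left(-118\right)^{2}}{\frac{579681309}{15830}} = \left(27 + 13924\right) \frac{15830}{579681309} = 13951 \cdot \frac{15830}{579681309} = \frac{220844330}{579681309}$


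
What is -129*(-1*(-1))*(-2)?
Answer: 258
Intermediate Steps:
-129*(-1*(-1))*(-2) = -129*(-2) = 258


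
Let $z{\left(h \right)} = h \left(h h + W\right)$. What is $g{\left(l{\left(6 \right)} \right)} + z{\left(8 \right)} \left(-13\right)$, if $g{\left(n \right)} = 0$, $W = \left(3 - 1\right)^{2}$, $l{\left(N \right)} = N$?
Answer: $-7072$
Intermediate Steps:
$W = 4$ ($W = 2^{2} = 4$)
$z{\left(h \right)} = h \left(4 + h^{2}\right)$ ($z{\left(h \right)} = h \left(h h + 4\right) = h \left(h^{2} + 4\right) = h \left(4 + h^{2}\right)$)
$g{\left(l{\left(6 \right)} \right)} + z{\left(8 \right)} \left(-13\right) = 0 + 8 \left(4 + 8^{2}\right) \left(-13\right) = 0 + 8 \left(4 + 64\right) \left(-13\right) = 0 + 8 \cdot 68 \left(-13\right) = 0 + 544 \left(-13\right) = 0 - 7072 = -7072$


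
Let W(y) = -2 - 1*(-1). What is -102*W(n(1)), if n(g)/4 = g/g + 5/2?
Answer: 102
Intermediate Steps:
n(g) = 14 (n(g) = 4*(g/g + 5/2) = 4*(1 + 5*(½)) = 4*(1 + 5/2) = 4*(7/2) = 14)
W(y) = -1 (W(y) = -2 + 1 = -1)
-102*W(n(1)) = -102*(-1) = 102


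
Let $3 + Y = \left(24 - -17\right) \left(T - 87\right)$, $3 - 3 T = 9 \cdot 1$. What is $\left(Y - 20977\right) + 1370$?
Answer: $-23259$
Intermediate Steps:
$T = -2$ ($T = 1 - \frac{9 \cdot 1}{3} = 1 - 3 = -2$)
$Y = -3652$ ($Y = -3 + \left(24 - -17\right) \left(-2 - 87\right) = -3 + \left(24 + 17\right) \left(-89\right) = -3 + 41 \left(-89\right) = -3 - 3649 = -3652$)
$\left(Y - 20977\right) + 1370 = \left(-3652 - 20977\right) + 1370 = -24629 + 1370 = -23259$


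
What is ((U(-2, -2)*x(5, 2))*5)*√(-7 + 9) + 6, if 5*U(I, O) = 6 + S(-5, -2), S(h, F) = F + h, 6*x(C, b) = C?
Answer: 6 - 5*√2/6 ≈ 4.8215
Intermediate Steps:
x(C, b) = C/6
U(I, O) = -⅕ (U(I, O) = (6 + (-2 - 5))/5 = (6 - 7)/5 = (⅕)*(-1) = -⅕)
((U(-2, -2)*x(5, 2))*5)*√(-7 + 9) + 6 = (-5/30*5)*√(-7 + 9) + 6 = (-⅕*⅚*5)*√2 + 6 = (-⅙*5)*√2 + 6 = -5*√2/6 + 6 = 6 - 5*√2/6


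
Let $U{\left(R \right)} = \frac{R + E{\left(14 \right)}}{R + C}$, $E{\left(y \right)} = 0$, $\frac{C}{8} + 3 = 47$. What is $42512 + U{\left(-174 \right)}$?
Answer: $\frac{3783481}{89} \approx 42511.0$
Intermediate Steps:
$C = 352$ ($C = -24 + 8 \cdot 47 = -24 + 376 = 352$)
$U{\left(R \right)} = \frac{R}{352 + R}$ ($U{\left(R \right)} = \frac{R + 0}{R + 352} = \frac{R}{352 + R}$)
$42512 + U{\left(-174 \right)} = 42512 - \frac{174}{352 - 174} = 42512 - \frac{174}{178} = 42512 - \frac{87}{89} = \frac{3783481}{89}$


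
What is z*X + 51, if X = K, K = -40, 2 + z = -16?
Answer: 771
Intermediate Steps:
z = -18 (z = -2 - 16 = -18)
X = -40
z*X + 51 = -18*(-40) + 51 = 720 + 51 = 771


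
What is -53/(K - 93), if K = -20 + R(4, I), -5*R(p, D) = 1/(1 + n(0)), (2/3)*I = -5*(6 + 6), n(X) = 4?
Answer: 1325/2826 ≈ 0.46886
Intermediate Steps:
I = -90 (I = 3*(-5*(6 + 6))/2 = 3*(-5*12)/2 = (3/2)*(-60) = -90)
R(p, D) = -1/25 (R(p, D) = -1/(5*(1 + 4)) = -⅕/5 = -⅕*⅕ = -1/25)
K = -501/25 (K = -20 - 1/25 = -501/25 ≈ -20.040)
-53/(K - 93) = -53/(-501/25 - 93) = -53/(-2826/25) = -25/2826*(-53) = 1325/2826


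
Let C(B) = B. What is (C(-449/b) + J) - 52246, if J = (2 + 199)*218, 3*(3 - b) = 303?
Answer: -825495/98 ≈ -8423.4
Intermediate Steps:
b = -98 (b = 3 - ⅓*303 = 3 - 101 = -98)
J = 43818 (J = 201*218 = 43818)
(C(-449/b) + J) - 52246 = (-449/(-98) + 43818) - 52246 = (-449*(-1/98) + 43818) - 52246 = (449/98 + 43818) - 52246 = 4294613/98 - 52246 = -825495/98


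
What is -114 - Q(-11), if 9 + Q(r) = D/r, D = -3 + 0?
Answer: -1158/11 ≈ -105.27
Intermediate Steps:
D = -3
Q(r) = -9 - 3/r
-114 - Q(-11) = -114 - (-9 - 3/(-11)) = -114 - (-9 - 3*(-1/11)) = -114 - (-9 + 3/11) = -114 - 1*(-96/11) = -114 + 96/11 = -1158/11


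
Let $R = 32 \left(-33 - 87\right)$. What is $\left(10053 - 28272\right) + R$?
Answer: $-22059$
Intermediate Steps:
$R = -3840$ ($R = 32 \left(-120\right) = -3840$)
$\left(10053 - 28272\right) + R = \left(10053 - 28272\right) - 3840 = -18219 - 3840 = -22059$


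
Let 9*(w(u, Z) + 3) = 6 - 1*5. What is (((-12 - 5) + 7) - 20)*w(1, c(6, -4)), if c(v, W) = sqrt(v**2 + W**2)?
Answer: 260/3 ≈ 86.667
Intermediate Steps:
c(v, W) = sqrt(W**2 + v**2)
w(u, Z) = -26/9 (w(u, Z) = -3 + (6 - 1*5)/9 = -3 + (6 - 5)/9 = -3 + (1/9)*1 = -3 + 1/9 = -26/9)
(((-12 - 5) + 7) - 20)*w(1, c(6, -4)) = (((-12 - 5) + 7) - 20)*(-26/9) = ((-17 + 7) - 20)*(-26/9) = (-10 - 20)*(-26/9) = -30*(-26/9) = 260/3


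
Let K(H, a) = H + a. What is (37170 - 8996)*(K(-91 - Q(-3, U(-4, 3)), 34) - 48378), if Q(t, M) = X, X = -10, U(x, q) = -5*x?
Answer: -1364325950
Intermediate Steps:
Q(t, M) = -10
(37170 - 8996)*(K(-91 - Q(-3, U(-4, 3)), 34) - 48378) = (37170 - 8996)*(((-91 - 1*(-10)) + 34) - 48378) = 28174*(((-91 + 10) + 34) - 48378) = 28174*((-81 + 34) - 48378) = 28174*(-47 - 48378) = 28174*(-48425) = -1364325950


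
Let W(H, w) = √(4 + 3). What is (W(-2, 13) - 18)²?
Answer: (18 - √7)² ≈ 235.75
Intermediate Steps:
W(H, w) = √7
(W(-2, 13) - 18)² = (√7 - 18)² = (-18 + √7)²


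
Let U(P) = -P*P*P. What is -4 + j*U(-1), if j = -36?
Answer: -40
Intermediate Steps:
U(P) = -P³ (U(P) = -P²*P = -P³)
-4 + j*U(-1) = -4 - (-36)*(-1)³ = -4 - (-36)*(-1) = -4 - 36*1 = -4 - 36 = -40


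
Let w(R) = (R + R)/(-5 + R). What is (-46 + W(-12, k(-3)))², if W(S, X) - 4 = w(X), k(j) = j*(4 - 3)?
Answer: 27225/16 ≈ 1701.6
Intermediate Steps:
k(j) = j (k(j) = j*1 = j)
w(R) = 2*R/(-5 + R) (w(R) = (2*R)/(-5 + R) = 2*R/(-5 + R))
W(S, X) = 4 + 2*X/(-5 + X)
(-46 + W(-12, k(-3)))² = (-46 + 2*(-10 + 3*(-3))/(-5 - 3))² = (-46 + 2*(-10 - 9)/(-8))² = (-46 + 2*(-⅛)*(-19))² = (-46 + 19/4)² = (-165/4)² = 27225/16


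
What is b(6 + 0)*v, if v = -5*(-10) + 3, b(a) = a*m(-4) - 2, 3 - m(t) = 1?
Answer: 530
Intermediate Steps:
m(t) = 2 (m(t) = 3 - 1*1 = 3 - 1 = 2)
b(a) = -2 + 2*a (b(a) = a*2 - 2 = 2*a - 2 = -2 + 2*a)
v = 53 (v = 50 + 3 = 53)
b(6 + 0)*v = (-2 + 2*(6 + 0))*53 = (-2 + 2*6)*53 = (-2 + 12)*53 = 10*53 = 530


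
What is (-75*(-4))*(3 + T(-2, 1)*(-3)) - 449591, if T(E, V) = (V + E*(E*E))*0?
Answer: -448691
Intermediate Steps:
T(E, V) = 0 (T(E, V) = (V + E*E**2)*0 = (V + E**3)*0 = 0)
(-75*(-4))*(3 + T(-2, 1)*(-3)) - 449591 = (-75*(-4))*(3 + 0*(-3)) - 449591 = 300*(3 + 0) - 449591 = 300*3 - 449591 = 900 - 449591 = -448691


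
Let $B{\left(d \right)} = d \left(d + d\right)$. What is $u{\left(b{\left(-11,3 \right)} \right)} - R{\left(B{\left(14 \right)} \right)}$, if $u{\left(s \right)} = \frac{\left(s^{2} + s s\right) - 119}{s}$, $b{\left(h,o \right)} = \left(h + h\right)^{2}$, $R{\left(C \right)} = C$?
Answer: $\frac{278665}{484} \approx 575.75$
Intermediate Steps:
$B{\left(d \right)} = 2 d^{2}$ ($B{\left(d \right)} = d 2 d = 2 d^{2}$)
$b{\left(h,o \right)} = 4 h^{2}$ ($b{\left(h,o \right)} = \left(2 h\right)^{2} = 4 h^{2}$)
$u{\left(s \right)} = \frac{-119 + 2 s^{2}}{s}$ ($u{\left(s \right)} = \frac{\left(s^{2} + s^{2}\right) - 119}{s} = \frac{2 s^{2} - 119}{s} = \frac{-119 + 2 s^{2}}{s}$)
$u{\left(b{\left(-11,3 \right)} \right)} - R{\left(B{\left(14 \right)} \right)} = \left(- \frac{119}{4 \left(-11\right)^{2}} + 2 \cdot 4 \left(-11\right)^{2}\right) - 2 \cdot 14^{2} = \left(- \frac{119}{4 \cdot 121} + 2 \cdot 4 \cdot 121\right) - 2 \cdot 196 = \left(- \frac{119}{484} + 2 \cdot 484\right) - 392 = \left(\left(-119\right) \frac{1}{484} + 968\right) - 392 = \left(- \frac{119}{484} + 968\right) - 392 = \frac{468393}{484} - 392 = \frac{278665}{484}$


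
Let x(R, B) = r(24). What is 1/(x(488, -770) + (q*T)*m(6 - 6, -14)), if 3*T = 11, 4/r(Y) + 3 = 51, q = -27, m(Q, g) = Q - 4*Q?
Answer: 12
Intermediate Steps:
m(Q, g) = -3*Q
r(Y) = 1/12 (r(Y) = 4/(-3 + 51) = 4/48 = 4*(1/48) = 1/12)
x(R, B) = 1/12
T = 11/3 (T = (1/3)*11 = 11/3 ≈ 3.6667)
1/(x(488, -770) + (q*T)*m(6 - 6, -14)) = 1/(1/12 + (-27*11/3)*(-3*(6 - 6))) = 1/(1/12 - (-297)*0) = 1/(1/12 - 99*0) = 1/(1/12 + 0) = 1/(1/12) = 12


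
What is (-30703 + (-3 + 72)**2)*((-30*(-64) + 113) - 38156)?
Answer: 937102866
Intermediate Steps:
(-30703 + (-3 + 72)**2)*((-30*(-64) + 113) - 38156) = (-30703 + 69**2)*((1920 + 113) - 38156) = (-30703 + 4761)*(2033 - 38156) = -25942*(-36123) = 937102866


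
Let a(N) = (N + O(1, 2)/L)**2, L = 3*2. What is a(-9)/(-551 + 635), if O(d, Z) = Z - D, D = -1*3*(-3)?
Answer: 3721/3024 ≈ 1.2305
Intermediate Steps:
D = 9 (D = -3*(-3) = 9)
L = 6
O(d, Z) = -9 + Z (O(d, Z) = Z - 1*9 = Z - 9 = -9 + Z)
a(N) = (-7/6 + N)**2 (a(N) = (N + (-9 + 2)/6)**2 = (N - 7*1/6)**2 = (N - 7/6)**2 = (-7/6 + N)**2)
a(-9)/(-551 + 635) = ((-7 + 6*(-9))**2/36)/(-551 + 635) = ((-7 - 54)**2/36)/84 = ((1/36)*(-61)**2)*(1/84) = ((1/36)*3721)*(1/84) = (3721/36)*(1/84) = 3721/3024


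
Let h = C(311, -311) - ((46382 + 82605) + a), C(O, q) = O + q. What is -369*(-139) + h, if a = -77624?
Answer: -72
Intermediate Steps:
h = -51363 (h = (311 - 311) - ((46382 + 82605) - 77624) = 0 - (128987 - 77624) = 0 - 1*51363 = 0 - 51363 = -51363)
-369*(-139) + h = -369*(-139) - 51363 = 51291 - 51363 = -72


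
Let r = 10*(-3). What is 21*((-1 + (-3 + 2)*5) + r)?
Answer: -756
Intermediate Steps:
r = -30
21*((-1 + (-3 + 2)*5) + r) = 21*((-1 + (-3 + 2)*5) - 30) = 21*((-1 - 1*5) - 30) = 21*((-1 - 5) - 30) = 21*(-6 - 30) = 21*(-36) = -756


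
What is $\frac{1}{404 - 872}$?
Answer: $- \frac{1}{468} \approx -0.0021368$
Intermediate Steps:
$\frac{1}{404 - 872} = \frac{1}{-468} = - \frac{1}{468}$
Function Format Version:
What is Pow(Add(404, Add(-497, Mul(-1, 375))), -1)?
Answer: Rational(-1, 468) ≈ -0.0021368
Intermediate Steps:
Pow(Add(404, Add(-497, Mul(-1, 375))), -1) = Pow(Add(404, Add(-497, -375)), -1) = Pow(Add(404, -872), -1) = Pow(-468, -1) = Rational(-1, 468)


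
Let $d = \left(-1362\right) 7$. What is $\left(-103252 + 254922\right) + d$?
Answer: $142136$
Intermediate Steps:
$d = -9534$
$\left(-103252 + 254922\right) + d = \left(-103252 + 254922\right) - 9534 = 151670 - 9534 = 142136$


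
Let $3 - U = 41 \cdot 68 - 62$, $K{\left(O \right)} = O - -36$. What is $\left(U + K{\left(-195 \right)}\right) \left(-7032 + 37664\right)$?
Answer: $-88281424$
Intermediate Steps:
$K{\left(O \right)} = 36 + O$ ($K{\left(O \right)} = O + 36 = 36 + O$)
$U = -2723$ ($U = 3 - \left(41 \cdot 68 - 62\right) = 3 - \left(2788 - 62\right) = 3 - 2726 = -2723$)
$\left(U + K{\left(-195 \right)}\right) \left(-7032 + 37664\right) = \left(-2723 + \left(36 - 195\right)\right) \left(-7032 + 37664\right) = \left(-2723 - 159\right) 30632 = \left(-2882\right) 30632 = -88281424$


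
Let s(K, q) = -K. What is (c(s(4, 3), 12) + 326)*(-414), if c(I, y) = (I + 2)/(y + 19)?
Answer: -4183056/31 ≈ -1.3494e+5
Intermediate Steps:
c(I, y) = (2 + I)/(19 + y)
(c(s(4, 3), 12) + 326)*(-414) = ((2 - 1*4)/(19 + 12) + 326)*(-414) = ((2 - 4)/31 + 326)*(-414) = ((1/31)*(-2) + 326)*(-414) = (-2/31 + 326)*(-414) = (10104/31)*(-414) = -4183056/31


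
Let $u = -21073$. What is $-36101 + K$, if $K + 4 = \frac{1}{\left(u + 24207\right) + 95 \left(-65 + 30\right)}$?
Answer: $- \frac{6896056}{191} \approx -36105.0$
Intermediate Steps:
$K = - \frac{765}{191}$ ($K = -4 + \frac{1}{\left(-21073 + 24207\right) + 95 \left(-65 + 30\right)} = -4 + \frac{1}{3134 + 95 \left(-35\right)} = -4 + \frac{1}{3134 - 3325} = -4 + \frac{1}{-191} = -4 - \frac{1}{191} = - \frac{765}{191} \approx -4.0052$)
$-36101 + K = -36101 - \frac{765}{191} = - \frac{6896056}{191}$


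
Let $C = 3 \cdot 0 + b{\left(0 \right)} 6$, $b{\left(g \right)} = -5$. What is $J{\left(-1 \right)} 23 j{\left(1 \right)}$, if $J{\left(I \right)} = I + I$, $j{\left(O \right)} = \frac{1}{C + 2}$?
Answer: $\frac{23}{14} \approx 1.6429$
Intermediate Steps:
$C = -30$ ($C = 3 \cdot 0 - 30 = 0 - 30 = -30$)
$j{\left(O \right)} = - \frac{1}{28}$ ($j{\left(O \right)} = \frac{1}{-30 + 2} = \frac{1}{-28} = - \frac{1}{28}$)
$J{\left(I \right)} = 2 I$
$J{\left(-1 \right)} 23 j{\left(1 \right)} = 2 \left(-1\right) 23 \left(- \frac{1}{28}\right) = \left(-2\right) 23 \left(- \frac{1}{28}\right) = \left(-46\right) \left(- \frac{1}{28}\right) = \frac{23}{14}$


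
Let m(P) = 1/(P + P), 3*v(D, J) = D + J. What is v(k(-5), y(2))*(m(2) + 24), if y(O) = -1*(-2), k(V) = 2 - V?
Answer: 291/4 ≈ 72.750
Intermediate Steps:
y(O) = 2
v(D, J) = D/3 + J/3 (v(D, J) = (D + J)/3 = D/3 + J/3)
m(P) = 1/(2*P)
v(k(-5), y(2))*(m(2) + 24) = ((2 - 1*(-5))/3 + (⅓)*2)*((½)/2 + 24) = ((2 + 5)/3 + ⅔)*((½)*(½) + 24) = ((⅓)*7 + ⅔)*(¼ + 24) = (7/3 + ⅔)*(97/4) = 3*(97/4) = 291/4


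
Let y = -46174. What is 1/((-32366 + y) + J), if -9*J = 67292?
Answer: -9/774152 ≈ -1.1626e-5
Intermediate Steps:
J = -67292/9 (J = -⅑*67292 = -67292/9 ≈ -7476.9)
1/((-32366 + y) + J) = 1/((-32366 - 46174) - 67292/9) = 1/(-78540 - 67292/9) = 1/(-774152/9) = -9/774152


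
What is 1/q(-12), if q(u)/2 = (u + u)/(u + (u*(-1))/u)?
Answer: 13/48 ≈ 0.27083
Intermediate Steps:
q(u) = 4*u/(-1 + u) (q(u) = 2*((u + u)/(u + (u*(-1))/u)) = 2*((2*u)/(u + (-u)/u)) = 2*((2*u)/(u - 1)) = 2*((2*u)/(-1 + u)) = 2*(2*u/(-1 + u)) = 4*u/(-1 + u))
1/q(-12) = 1/(4*(-12)/(-1 - 12)) = 1/(4*(-12)/(-13)) = 1/(4*(-12)*(-1/13)) = 1/(48/13) = 13/48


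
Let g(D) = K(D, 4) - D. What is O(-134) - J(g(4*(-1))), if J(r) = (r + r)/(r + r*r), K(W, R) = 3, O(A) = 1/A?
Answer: -69/268 ≈ -0.25746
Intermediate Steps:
g(D) = 3 - D
J(r) = 2*r/(r + r**2) (J(r) = (2*r)/(r + r**2) = 2*r/(r + r**2))
O(-134) - J(g(4*(-1))) = 1/(-134) - 2/(1 + (3 - 4*(-1))) = -1/134 - 2/(1 + (3 - 1*(-4))) = -1/134 - 2/(1 + (3 + 4)) = -1/134 - 2/(1 + 7) = -1/134 - 2/8 = -1/134 - 1*1/4 = -1/134 - 1/4 = -69/268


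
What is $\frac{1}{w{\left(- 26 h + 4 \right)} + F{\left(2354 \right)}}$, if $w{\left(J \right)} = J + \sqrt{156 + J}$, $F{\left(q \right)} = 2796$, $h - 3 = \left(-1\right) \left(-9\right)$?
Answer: $\frac{311}{773787} - \frac{i \sqrt{38}}{3095148} \approx 0.00040192 - 1.9916 \cdot 10^{-6} i$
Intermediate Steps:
$h = 12$ ($h = 3 - -9 = 3 + 9 = 12$)
$\frac{1}{w{\left(- 26 h + 4 \right)} + F{\left(2354 \right)}} = \frac{1}{\left(\left(\left(-26\right) 12 + 4\right) + \sqrt{156 + \left(\left(-26\right) 12 + 4\right)}\right) + 2796} = \frac{1}{\left(\left(-312 + 4\right) + \sqrt{156 + \left(-312 + 4\right)}\right) + 2796} = \frac{1}{\left(-308 + \sqrt{156 - 308}\right) + 2796} = \frac{1}{\left(-308 + \sqrt{-152}\right) + 2796} = \frac{1}{\left(-308 + 2 i \sqrt{38}\right) + 2796} = \frac{1}{2488 + 2 i \sqrt{38}}$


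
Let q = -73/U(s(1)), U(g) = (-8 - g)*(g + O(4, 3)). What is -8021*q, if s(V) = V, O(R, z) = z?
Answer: -585533/36 ≈ -16265.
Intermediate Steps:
U(g) = (-8 - g)*(3 + g) (U(g) = (-8 - g)*(g + 3) = (-8 - g)*(3 + g))
q = 73/36 (q = -73/(-24 - 1*1**2 - 11*1) = -73/(-24 - 1*1 - 11) = -73/(-24 - 1 - 11) = -73/(-36) = -73*(-1/36) = 73/36 ≈ 2.0278)
-8021*q = -8021*73/36 = -585533/36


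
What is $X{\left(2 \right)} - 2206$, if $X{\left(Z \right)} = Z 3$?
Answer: $-2200$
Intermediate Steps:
$X{\left(Z \right)} = 3 Z$
$X{\left(2 \right)} - 2206 = 3 \cdot 2 - 2206 = 6 - 2206 = -2200$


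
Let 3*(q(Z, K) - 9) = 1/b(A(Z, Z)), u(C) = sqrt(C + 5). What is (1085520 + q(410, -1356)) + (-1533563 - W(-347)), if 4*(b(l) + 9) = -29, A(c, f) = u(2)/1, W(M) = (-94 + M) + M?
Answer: -87212974/195 ≈ -4.4725e+5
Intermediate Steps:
u(C) = sqrt(5 + C)
W(M) = -94 + 2*M
A(c, f) = sqrt(7) (A(c, f) = sqrt(5 + 2)/1 = sqrt(7)*1 = sqrt(7))
b(l) = -65/4 (b(l) = -9 + (1/4)*(-29) = -9 - 29/4 = -65/4)
q(Z, K) = 1751/195 (q(Z, K) = 9 + 1/(3*(-65/4)) = 9 + (1/3)*(-4/65) = 9 - 4/195 = 1751/195)
(1085520 + q(410, -1356)) + (-1533563 - W(-347)) = (1085520 + 1751/195) + (-1533563 - (-94 + 2*(-347))) = 211678151/195 + (-1533563 - (-94 - 694)) = 211678151/195 + (-1533563 - 1*(-788)) = 211678151/195 + (-1533563 + 788) = 211678151/195 - 1532775 = -87212974/195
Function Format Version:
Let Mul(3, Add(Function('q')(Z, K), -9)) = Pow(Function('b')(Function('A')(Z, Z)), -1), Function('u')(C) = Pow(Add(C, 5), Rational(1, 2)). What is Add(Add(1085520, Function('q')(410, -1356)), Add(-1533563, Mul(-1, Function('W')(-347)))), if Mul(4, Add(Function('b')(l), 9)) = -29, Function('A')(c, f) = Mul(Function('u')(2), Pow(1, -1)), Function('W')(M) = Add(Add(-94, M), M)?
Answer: Rational(-87212974, 195) ≈ -4.4725e+5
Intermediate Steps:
Function('u')(C) = Pow(Add(5, C), Rational(1, 2))
Function('W')(M) = Add(-94, Mul(2, M))
Function('A')(c, f) = Pow(7, Rational(1, 2)) (Function('A')(c, f) = Mul(Pow(Add(5, 2), Rational(1, 2)), Pow(1, -1)) = Mul(Pow(7, Rational(1, 2)), 1) = Pow(7, Rational(1, 2)))
Function('b')(l) = Rational(-65, 4) (Function('b')(l) = Add(-9, Mul(Rational(1, 4), -29)) = Add(-9, Rational(-29, 4)) = Rational(-65, 4))
Function('q')(Z, K) = Rational(1751, 195) (Function('q')(Z, K) = Add(9, Mul(Rational(1, 3), Pow(Rational(-65, 4), -1))) = Add(9, Mul(Rational(1, 3), Rational(-4, 65))) = Add(9, Rational(-4, 195)) = Rational(1751, 195))
Add(Add(1085520, Function('q')(410, -1356)), Add(-1533563, Mul(-1, Function('W')(-347)))) = Add(Add(1085520, Rational(1751, 195)), Add(-1533563, Mul(-1, Add(-94, Mul(2, -347))))) = Add(Rational(211678151, 195), Add(-1533563, Mul(-1, Add(-94, -694)))) = Add(Rational(211678151, 195), Add(-1533563, Mul(-1, -788))) = Add(Rational(211678151, 195), Add(-1533563, 788)) = Add(Rational(211678151, 195), -1532775) = Rational(-87212974, 195)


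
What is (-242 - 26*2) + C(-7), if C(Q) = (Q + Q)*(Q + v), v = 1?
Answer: -210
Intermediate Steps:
C(Q) = 2*Q*(1 + Q) (C(Q) = (Q + Q)*(Q + 1) = (2*Q)*(1 + Q) = 2*Q*(1 + Q))
(-242 - 26*2) + C(-7) = (-242 - 26*2) + 2*(-7)*(1 - 7) = (-242 - 52) + 2*(-7)*(-6) = -294 + 84 = -210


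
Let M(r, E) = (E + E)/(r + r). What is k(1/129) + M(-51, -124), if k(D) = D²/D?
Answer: 1783/731 ≈ 2.4391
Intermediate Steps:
M(r, E) = E/r (M(r, E) = (2*E)/((2*r)) = (2*E)*(1/(2*r)) = E/r)
k(D) = D
k(1/129) + M(-51, -124) = 1/129 - 124/(-51) = 1/129 - 124*(-1/51) = 1/129 + 124/51 = 1783/731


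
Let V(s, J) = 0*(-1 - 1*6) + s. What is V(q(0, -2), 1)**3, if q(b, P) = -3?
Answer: -27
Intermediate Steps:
V(s, J) = s (V(s, J) = 0*(-1 - 6) + s = 0*(-7) + s = 0 + s = s)
V(q(0, -2), 1)**3 = (-3)**3 = -27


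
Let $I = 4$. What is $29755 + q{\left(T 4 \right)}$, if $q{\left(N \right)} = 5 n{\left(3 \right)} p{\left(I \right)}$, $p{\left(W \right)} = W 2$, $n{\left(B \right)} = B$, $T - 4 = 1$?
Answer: $29875$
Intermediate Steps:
$T = 5$ ($T = 4 + 1 = 5$)
$p{\left(W \right)} = 2 W$
$q{\left(N \right)} = 120$ ($q{\left(N \right)} = 5 \cdot 3 \cdot 2 \cdot 4 = 15 \cdot 8 = 120$)
$29755 + q{\left(T 4 \right)} = 29755 + 120 = 29875$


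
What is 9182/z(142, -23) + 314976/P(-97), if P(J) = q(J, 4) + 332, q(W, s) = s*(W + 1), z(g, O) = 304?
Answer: -11909405/1976 ≈ -6027.0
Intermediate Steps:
q(W, s) = s*(1 + W)
P(J) = 336 + 4*J (P(J) = 4*(1 + J) + 332 = (4 + 4*J) + 332 = 336 + 4*J)
9182/z(142, -23) + 314976/P(-97) = 9182/304 + 314976/(336 + 4*(-97)) = 9182*(1/304) + 314976/(336 - 388) = 4591/152 + 314976/(-52) = 4591/152 + 314976*(-1/52) = 4591/152 - 78744/13 = -11909405/1976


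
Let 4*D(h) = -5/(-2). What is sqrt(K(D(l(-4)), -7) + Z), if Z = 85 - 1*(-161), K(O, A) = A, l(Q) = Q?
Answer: sqrt(239) ≈ 15.460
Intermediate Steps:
D(h) = 5/8 (D(h) = (-5/(-2))/4 = (-5*(-1/2))/4 = (1/4)*(5/2) = 5/8)
Z = 246 (Z = 85 + 161 = 246)
sqrt(K(D(l(-4)), -7) + Z) = sqrt(-7 + 246) = sqrt(239)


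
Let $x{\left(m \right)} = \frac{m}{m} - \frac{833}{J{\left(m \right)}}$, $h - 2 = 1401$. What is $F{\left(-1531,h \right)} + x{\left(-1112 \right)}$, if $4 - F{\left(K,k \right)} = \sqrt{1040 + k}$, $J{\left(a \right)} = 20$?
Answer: $- \frac{733}{20} - \sqrt{2443} \approx -86.077$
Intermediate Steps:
$h = 1403$ ($h = 2 + 1401 = 1403$)
$F{\left(K,k \right)} = 4 - \sqrt{1040 + k}$
$x{\left(m \right)} = - \frac{813}{20}$ ($x{\left(m \right)} = \frac{m}{m} - \frac{833}{20} = 1 - \frac{833}{20} = - \frac{813}{20}$)
$F{\left(-1531,h \right)} + x{\left(-1112 \right)} = \left(4 - \sqrt{1040 + 1403}\right) - \frac{813}{20} = \left(4 - \sqrt{2443}\right) - \frac{813}{20} = - \frac{733}{20} - \sqrt{2443}$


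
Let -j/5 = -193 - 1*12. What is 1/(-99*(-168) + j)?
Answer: 1/17657 ≈ 5.6635e-5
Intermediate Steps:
j = 1025 (j = -5*(-193 - 1*12) = -5*(-193 - 12) = -5*(-205) = 1025)
1/(-99*(-168) + j) = 1/(-99*(-168) + 1025) = 1/(16632 + 1025) = 1/17657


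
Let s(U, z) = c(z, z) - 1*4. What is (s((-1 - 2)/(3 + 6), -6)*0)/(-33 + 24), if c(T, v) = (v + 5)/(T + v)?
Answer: 0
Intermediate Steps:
c(T, v) = (5 + v)/(T + v)
s(U, z) = -4 + (5 + z)/(2*z) (s(U, z) = (5 + z)/(z + z) - 1*4 = (5 + z)/((2*z)) - 4 = (1/(2*z))*(5 + z) - 4 = (5 + z)/(2*z) - 4 = -4 + (5 + z)/(2*z))
(s((-1 - 2)/(3 + 6), -6)*0)/(-33 + 24) = (((½)*(5 - 7*(-6))/(-6))*0)/(-33 + 24) = (((½)*(-⅙)*(5 + 42))*0)/(-9) = (((½)*(-⅙)*47)*0)*(-⅑) = -47/12*0*(-⅑) = 0*(-⅑) = 0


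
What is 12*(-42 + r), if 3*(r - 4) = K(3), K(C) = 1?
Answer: -452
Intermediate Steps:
r = 13/3 (r = 4 + (⅓)*1 = 4 + ⅓ = 13/3 ≈ 4.3333)
12*(-42 + r) = 12*(-42 + 13/3) = 12*(-113/3) = -452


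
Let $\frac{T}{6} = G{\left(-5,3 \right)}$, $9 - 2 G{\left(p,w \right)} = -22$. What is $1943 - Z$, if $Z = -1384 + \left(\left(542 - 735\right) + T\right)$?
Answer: $3427$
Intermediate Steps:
$G{\left(p,w \right)} = \frac{31}{2}$ ($G{\left(p,w \right)} = \frac{9}{2} - -11 = \frac{9}{2} + 11 = \frac{31}{2}$)
$T = 93$ ($T = 6 \cdot \frac{31}{2} = 93$)
$Z = -1484$ ($Z = -1384 + \left(\left(542 - 735\right) + 93\right) = -1384 + \left(-193 + 93\right) = -1384 - 100 = -1484$)
$1943 - Z = 1943 - -1484 = 1943 + 1484 = 3427$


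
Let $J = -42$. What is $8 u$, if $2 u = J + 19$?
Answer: $-92$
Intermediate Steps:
$u = - \frac{23}{2}$ ($u = \frac{-42 + 19}{2} = \frac{1}{2} \left(-23\right) = - \frac{23}{2} \approx -11.5$)
$8 u = 8 \left(- \frac{23}{2}\right) = -92$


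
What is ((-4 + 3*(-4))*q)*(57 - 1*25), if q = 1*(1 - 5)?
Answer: 2048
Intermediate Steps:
q = -4 (q = 1*(-4) = -4)
((-4 + 3*(-4))*q)*(57 - 1*25) = ((-4 + 3*(-4))*(-4))*(57 - 1*25) = ((-4 - 12)*(-4))*(57 - 25) = -16*(-4)*32 = 64*32 = 2048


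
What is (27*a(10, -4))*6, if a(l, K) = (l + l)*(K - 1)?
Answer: -16200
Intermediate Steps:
a(l, K) = 2*l*(-1 + K) (a(l, K) = (2*l)*(-1 + K) = 2*l*(-1 + K))
(27*a(10, -4))*6 = (27*(2*10*(-1 - 4)))*6 = (27*(2*10*(-5)))*6 = (27*(-100))*6 = -2700*6 = -16200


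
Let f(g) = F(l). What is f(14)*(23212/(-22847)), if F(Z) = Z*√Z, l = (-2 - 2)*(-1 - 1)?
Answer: -371392*√2/22847 ≈ -22.989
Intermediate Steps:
l = 8 (l = -4*(-2) = 8)
F(Z) = Z^(3/2)
f(g) = 16*√2 (f(g) = 8^(3/2) = 16*√2)
f(14)*(23212/(-22847)) = (16*√2)*(23212/(-22847)) = (16*√2)*(23212*(-1/22847)) = (16*√2)*(-23212/22847) = -371392*√2/22847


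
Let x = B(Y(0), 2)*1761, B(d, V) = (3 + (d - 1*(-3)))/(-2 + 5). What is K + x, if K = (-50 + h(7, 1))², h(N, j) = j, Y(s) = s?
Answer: 5923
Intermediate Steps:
B(d, V) = 2 + d/3 (B(d, V) = (3 + (d + 3))/3 = (3 + (3 + d))*(⅓) = (6 + d)*(⅓) = 2 + d/3)
x = 3522 (x = (2 + (⅓)*0)*1761 = (2 + 0)*1761 = 2*1761 = 3522)
K = 2401 (K = (-50 + 1)² = (-49)² = 2401)
K + x = 2401 + 3522 = 5923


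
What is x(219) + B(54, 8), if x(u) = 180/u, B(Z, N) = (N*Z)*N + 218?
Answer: 268262/73 ≈ 3674.8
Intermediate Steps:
B(Z, N) = 218 + Z*N² (B(Z, N) = Z*N² + 218 = 218 + Z*N²)
x(219) + B(54, 8) = 180/219 + (218 + 54*8²) = 180*(1/219) + (218 + 54*64) = 60/73 + (218 + 3456) = 60/73 + 3674 = 268262/73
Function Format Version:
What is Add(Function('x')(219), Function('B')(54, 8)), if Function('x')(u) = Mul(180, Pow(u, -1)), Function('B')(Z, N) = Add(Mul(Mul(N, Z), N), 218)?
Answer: Rational(268262, 73) ≈ 3674.8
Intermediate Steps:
Function('B')(Z, N) = Add(218, Mul(Z, Pow(N, 2))) (Function('B')(Z, N) = Add(Mul(Z, Pow(N, 2)), 218) = Add(218, Mul(Z, Pow(N, 2))))
Add(Function('x')(219), Function('B')(54, 8)) = Add(Mul(180, Pow(219, -1)), Add(218, Mul(54, Pow(8, 2)))) = Add(Mul(180, Rational(1, 219)), Add(218, Mul(54, 64))) = Add(Rational(60, 73), Add(218, 3456)) = Add(Rational(60, 73), 3674) = Rational(268262, 73)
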